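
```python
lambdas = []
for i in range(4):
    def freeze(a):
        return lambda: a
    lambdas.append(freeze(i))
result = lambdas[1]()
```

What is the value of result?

Step 1: freeze(i) creates a new scope capturing a = i at call time.
Step 2: lambdas[1] = freeze(1), so its lambda captures a = 1.
Step 3: result = 1 (closure factory fixes late binding)

The answer is 1.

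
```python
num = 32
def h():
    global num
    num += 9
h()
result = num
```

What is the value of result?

Step 1: num = 32 globally.
Step 2: h() modifies global num: num += 9 = 41.
Step 3: result = 41

The answer is 41.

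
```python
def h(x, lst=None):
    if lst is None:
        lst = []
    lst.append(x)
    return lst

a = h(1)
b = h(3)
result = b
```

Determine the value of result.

Step 1: None default with guard creates a NEW list each call.
Step 2: a = [1] (fresh list). b = [3] (another fresh list).
Step 3: result = [3] (this is the fix for mutable default)

The answer is [3].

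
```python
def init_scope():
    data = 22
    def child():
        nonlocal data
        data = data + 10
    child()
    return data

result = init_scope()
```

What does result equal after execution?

Step 1: init_scope() sets data = 22.
Step 2: child() uses nonlocal to modify data in init_scope's scope: data = 22 + 10 = 32.
Step 3: init_scope() returns the modified data = 32

The answer is 32.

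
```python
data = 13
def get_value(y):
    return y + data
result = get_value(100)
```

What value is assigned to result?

Step 1: data = 13 is defined globally.
Step 2: get_value(100) uses parameter y = 100 and looks up data from global scope = 13.
Step 3: result = 100 + 13 = 113

The answer is 113.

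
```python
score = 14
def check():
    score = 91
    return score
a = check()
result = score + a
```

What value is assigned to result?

Step 1: Global score = 14. check() returns local score = 91.
Step 2: a = 91. Global score still = 14.
Step 3: result = 14 + 91 = 105

The answer is 105.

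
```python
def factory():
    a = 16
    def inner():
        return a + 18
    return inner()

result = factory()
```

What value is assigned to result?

Step 1: factory() defines a = 16.
Step 2: inner() reads a = 16 from enclosing scope, returns 16 + 18 = 34.
Step 3: result = 34

The answer is 34.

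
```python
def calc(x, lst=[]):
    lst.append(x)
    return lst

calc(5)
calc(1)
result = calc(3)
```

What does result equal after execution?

Step 1: Mutable default argument gotcha! The list [] is created once.
Step 2: Each call appends to the SAME list: [5], [5, 1], [5, 1, 3].
Step 3: result = [5, 1, 3]

The answer is [5, 1, 3].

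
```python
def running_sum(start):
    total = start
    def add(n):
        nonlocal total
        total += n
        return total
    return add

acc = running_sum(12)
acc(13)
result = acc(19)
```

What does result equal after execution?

Step 1: running_sum(12) creates closure with total = 12.
Step 2: First acc(13): total = 12 + 13 = 25.
Step 3: Second acc(19): total = 25 + 19 = 44. result = 44

The answer is 44.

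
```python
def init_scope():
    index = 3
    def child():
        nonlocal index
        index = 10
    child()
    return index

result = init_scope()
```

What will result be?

Step 1: init_scope() sets index = 3.
Step 2: child() uses nonlocal to reassign index = 10.
Step 3: result = 10

The answer is 10.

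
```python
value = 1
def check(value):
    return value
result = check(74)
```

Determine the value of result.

Step 1: Global value = 1.
Step 2: check(74) takes parameter value = 74, which shadows the global.
Step 3: result = 74

The answer is 74.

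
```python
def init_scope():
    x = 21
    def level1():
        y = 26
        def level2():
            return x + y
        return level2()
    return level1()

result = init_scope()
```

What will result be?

Step 1: x = 21 in init_scope. y = 26 in level1.
Step 2: level2() reads x = 21 and y = 26 from enclosing scopes.
Step 3: result = 21 + 26 = 47

The answer is 47.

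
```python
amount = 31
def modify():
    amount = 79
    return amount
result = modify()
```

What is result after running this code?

Step 1: Global amount = 31.
Step 2: modify() creates local amount = 79, shadowing the global.
Step 3: Returns local amount = 79. result = 79

The answer is 79.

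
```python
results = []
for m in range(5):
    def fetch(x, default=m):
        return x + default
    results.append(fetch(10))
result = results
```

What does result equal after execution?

Step 1: Default argument default=m is evaluated at function definition time.
Step 2: Each iteration creates fetch with default = current m value.
Step 3: fetch(10) returns 10 + default. results = [10, 11, 12, 13, 14]

The answer is [10, 11, 12, 13, 14].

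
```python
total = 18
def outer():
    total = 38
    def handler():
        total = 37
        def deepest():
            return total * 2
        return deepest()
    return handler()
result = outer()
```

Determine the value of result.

Step 1: deepest() looks up total through LEGB: not local, finds total = 37 in enclosing handler().
Step 2: Returns 37 * 2 = 74.
Step 3: result = 74

The answer is 74.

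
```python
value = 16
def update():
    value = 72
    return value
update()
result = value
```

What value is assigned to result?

Step 1: value = 16 globally.
Step 2: update() creates a LOCAL value = 72 (no global keyword!).
Step 3: The global value is unchanged. result = 16

The answer is 16.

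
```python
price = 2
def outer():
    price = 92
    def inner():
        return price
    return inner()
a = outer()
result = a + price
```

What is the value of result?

Step 1: outer() has local price = 92. inner() reads from enclosing.
Step 2: outer() returns 92. Global price = 2 unchanged.
Step 3: result = 92 + 2 = 94

The answer is 94.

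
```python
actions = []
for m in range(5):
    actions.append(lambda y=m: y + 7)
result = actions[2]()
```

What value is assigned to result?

Step 1: Default argument y=m captures m's value at definition time.
Step 2: actions[2] was defined when m = 2, so y defaults to 2.
Step 3: result = 2 + 7 = 9 (default arg fixes the late binding issue)

The answer is 9.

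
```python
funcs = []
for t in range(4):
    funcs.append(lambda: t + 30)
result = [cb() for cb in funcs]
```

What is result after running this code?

Step 1: All lambdas capture t by reference. After the loop, t = 3.
Step 2: Each call returns 3 + 30 = 33.
Step 3: result = [33, 33, 33, 33]

The answer is [33, 33, 33, 33].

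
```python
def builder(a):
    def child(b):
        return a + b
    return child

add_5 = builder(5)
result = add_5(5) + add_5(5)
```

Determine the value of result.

Step 1: add_5 captures a = 5.
Step 2: add_5(5) = 5 + 5 = 10, called twice.
Step 3: result = 10 + 10 = 20

The answer is 20.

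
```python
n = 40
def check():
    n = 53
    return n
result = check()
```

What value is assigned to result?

Step 1: Global n = 40.
Step 2: check() creates local n = 53, shadowing the global.
Step 3: Returns local n = 53. result = 53

The answer is 53.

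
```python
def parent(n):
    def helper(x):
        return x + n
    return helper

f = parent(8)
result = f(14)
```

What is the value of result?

Step 1: parent(8) creates a closure that captures n = 8.
Step 2: f(14) calls the closure with x = 14, returning 14 + 8 = 22.
Step 3: result = 22

The answer is 22.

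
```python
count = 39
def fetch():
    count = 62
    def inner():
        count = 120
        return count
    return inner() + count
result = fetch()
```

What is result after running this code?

Step 1: fetch() has local count = 62. inner() has local count = 120.
Step 2: inner() returns its local count = 120.
Step 3: fetch() returns 120 + its own count (62) = 182

The answer is 182.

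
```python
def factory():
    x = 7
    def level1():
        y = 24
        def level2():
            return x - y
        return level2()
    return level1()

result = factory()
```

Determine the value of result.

Step 1: x = 7 in factory. y = 24 in level1.
Step 2: level2() reads x = 7 and y = 24 from enclosing scopes.
Step 3: result = 7 - 24 = -17

The answer is -17.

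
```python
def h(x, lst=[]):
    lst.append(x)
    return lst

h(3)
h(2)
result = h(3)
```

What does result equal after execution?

Step 1: Mutable default argument gotcha! The list [] is created once.
Step 2: Each call appends to the SAME list: [3], [3, 2], [3, 2, 3].
Step 3: result = [3, 2, 3]

The answer is [3, 2, 3].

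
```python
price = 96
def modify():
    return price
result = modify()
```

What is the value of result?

Step 1: price = 96 is defined in the global scope.
Step 2: modify() looks up price. No local price exists, so Python checks the global scope via LEGB rule and finds price = 96.
Step 3: result = 96

The answer is 96.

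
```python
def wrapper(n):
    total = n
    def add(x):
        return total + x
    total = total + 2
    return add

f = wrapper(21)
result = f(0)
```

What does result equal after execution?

Step 1: wrapper(21) sets total = 21, then total = 21 + 2 = 23.
Step 2: Closures capture by reference, so add sees total = 23.
Step 3: f(0) returns 23 + 0 = 23

The answer is 23.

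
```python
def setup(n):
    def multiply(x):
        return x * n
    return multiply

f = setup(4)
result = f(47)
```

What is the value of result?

Step 1: setup(4) returns multiply closure with n = 4.
Step 2: f(47) computes 47 * 4 = 188.
Step 3: result = 188

The answer is 188.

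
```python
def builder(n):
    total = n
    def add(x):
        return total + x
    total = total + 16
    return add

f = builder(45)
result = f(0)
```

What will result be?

Step 1: builder(45) sets total = 45, then total = 45 + 16 = 61.
Step 2: Closures capture by reference, so add sees total = 61.
Step 3: f(0) returns 61 + 0 = 61

The answer is 61.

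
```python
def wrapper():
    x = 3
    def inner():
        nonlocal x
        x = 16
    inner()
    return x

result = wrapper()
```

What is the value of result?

Step 1: wrapper() sets x = 3.
Step 2: inner() uses nonlocal to reassign x = 16.
Step 3: result = 16

The answer is 16.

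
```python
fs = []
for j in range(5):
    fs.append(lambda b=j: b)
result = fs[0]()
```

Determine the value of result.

Step 1: Default argument b=j captures j's value at each iteration.
Step 2: fs[0] captured b = 0 when j was 0.
Step 3: result = 0

The answer is 0.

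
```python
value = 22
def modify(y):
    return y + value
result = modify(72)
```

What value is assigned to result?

Step 1: value = 22 is defined globally.
Step 2: modify(72) uses parameter y = 72 and looks up value from global scope = 22.
Step 3: result = 72 + 22 = 94

The answer is 94.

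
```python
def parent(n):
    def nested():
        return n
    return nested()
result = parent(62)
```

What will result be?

Step 1: parent(62) binds parameter n = 62.
Step 2: nested() looks up n in enclosing scope and finds the parameter n = 62.
Step 3: result = 62

The answer is 62.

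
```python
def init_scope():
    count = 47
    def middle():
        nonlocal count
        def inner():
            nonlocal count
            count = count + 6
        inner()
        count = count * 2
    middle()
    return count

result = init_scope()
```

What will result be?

Step 1: count = 47.
Step 2: inner() adds 6: count = 47 + 6 = 53.
Step 3: middle() doubles: count = 53 * 2 = 106.
Step 4: result = 106

The answer is 106.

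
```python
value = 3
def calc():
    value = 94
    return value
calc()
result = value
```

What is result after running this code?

Step 1: value = 3 globally.
Step 2: calc() creates a LOCAL value = 94 (no global keyword!).
Step 3: The global value is unchanged. result = 3

The answer is 3.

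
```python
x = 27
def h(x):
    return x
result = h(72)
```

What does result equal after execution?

Step 1: Global x = 27.
Step 2: h(72) takes parameter x = 72, which shadows the global.
Step 3: result = 72

The answer is 72.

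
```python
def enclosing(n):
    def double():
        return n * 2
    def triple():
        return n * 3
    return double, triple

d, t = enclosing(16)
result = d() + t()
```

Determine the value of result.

Step 1: Both closures capture the same n = 16.
Step 2: d() = 16 * 2 = 32, t() = 16 * 3 = 48.
Step 3: result = 32 + 48 = 80

The answer is 80.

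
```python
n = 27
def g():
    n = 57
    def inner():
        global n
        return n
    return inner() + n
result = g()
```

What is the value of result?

Step 1: Global n = 27. g() shadows with local n = 57.
Step 2: inner() uses global keyword, so inner() returns global n = 27.
Step 3: g() returns 27 + 57 = 84

The answer is 84.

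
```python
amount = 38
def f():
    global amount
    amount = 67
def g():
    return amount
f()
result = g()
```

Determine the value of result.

Step 1: amount = 38.
Step 2: f() sets global amount = 67.
Step 3: g() reads global amount = 67. result = 67

The answer is 67.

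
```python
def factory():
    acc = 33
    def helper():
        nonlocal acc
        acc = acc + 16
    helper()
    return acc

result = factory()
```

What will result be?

Step 1: factory() sets acc = 33.
Step 2: helper() uses nonlocal to modify acc in factory's scope: acc = 33 + 16 = 49.
Step 3: factory() returns the modified acc = 49

The answer is 49.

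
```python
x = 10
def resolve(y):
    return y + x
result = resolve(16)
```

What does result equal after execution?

Step 1: x = 10 is defined globally.
Step 2: resolve(16) uses parameter y = 16 and looks up x from global scope = 10.
Step 3: result = 16 + 10 = 26

The answer is 26.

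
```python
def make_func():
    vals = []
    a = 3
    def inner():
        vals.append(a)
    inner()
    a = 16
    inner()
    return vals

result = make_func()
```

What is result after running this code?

Step 1: a = 3. inner() appends current a to vals.
Step 2: First inner(): appends 3. Then a = 16.
Step 3: Second inner(): appends 16 (closure sees updated a). result = [3, 16]

The answer is [3, 16].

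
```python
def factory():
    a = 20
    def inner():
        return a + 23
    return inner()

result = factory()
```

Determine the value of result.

Step 1: factory() defines a = 20.
Step 2: inner() reads a = 20 from enclosing scope, returns 20 + 23 = 43.
Step 3: result = 43

The answer is 43.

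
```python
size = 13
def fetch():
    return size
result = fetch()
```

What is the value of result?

Step 1: size = 13 is defined in the global scope.
Step 2: fetch() looks up size. No local size exists, so Python checks the global scope via LEGB rule and finds size = 13.
Step 3: result = 13

The answer is 13.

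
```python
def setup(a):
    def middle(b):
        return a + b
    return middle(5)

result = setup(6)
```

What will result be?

Step 1: setup(6) passes a = 6.
Step 2: middle(5) has b = 5, reads a = 6 from enclosing.
Step 3: result = 6 + 5 = 11

The answer is 11.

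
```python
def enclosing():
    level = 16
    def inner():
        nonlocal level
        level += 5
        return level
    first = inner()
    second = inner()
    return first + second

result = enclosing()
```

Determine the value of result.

Step 1: level starts at 16.
Step 2: First call: level = 16 + 5 = 21, returns 21.
Step 3: Second call: level = 21 + 5 = 26, returns 26.
Step 4: result = 21 + 26 = 47

The answer is 47.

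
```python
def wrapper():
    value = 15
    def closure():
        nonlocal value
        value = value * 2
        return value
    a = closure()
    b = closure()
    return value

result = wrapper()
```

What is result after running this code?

Step 1: value starts at 15.
Step 2: First closure(): value = 15 * 2 = 30.
Step 3: Second closure(): value = 30 * 2 = 60.
Step 4: result = 60

The answer is 60.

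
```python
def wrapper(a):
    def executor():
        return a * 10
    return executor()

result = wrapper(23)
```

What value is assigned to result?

Step 1: wrapper(23) binds parameter a = 23.
Step 2: executor() accesses a = 23 from enclosing scope.
Step 3: result = 23 * 10 = 230

The answer is 230.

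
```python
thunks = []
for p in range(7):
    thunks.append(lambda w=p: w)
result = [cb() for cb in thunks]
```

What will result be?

Step 1: Default arg w=p captures p at each iteration.
Step 2: Each lambda has its own default: 0, 1, ..., 6.
Step 3: result = [0, 1, 2, 3, 4, 5, 6]

The answer is [0, 1, 2, 3, 4, 5, 6].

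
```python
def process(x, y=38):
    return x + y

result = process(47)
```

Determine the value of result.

Step 1: process(47) uses default y = 38.
Step 2: Returns 47 + 38 = 85.
Step 3: result = 85

The answer is 85.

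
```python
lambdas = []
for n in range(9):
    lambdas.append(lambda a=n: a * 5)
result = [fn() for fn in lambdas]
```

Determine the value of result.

Step 1: Default arg a=n captures n at each iteration.
Step 2: lambdas[k] has a defaulting to k, returns k * 5.
Step 3: result = [0, 5, 10, 15, 20, 25, 30, 35, 40]

The answer is [0, 5, 10, 15, 20, 25, 30, 35, 40].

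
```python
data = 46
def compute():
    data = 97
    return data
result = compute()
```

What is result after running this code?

Step 1: Global data = 46.
Step 2: compute() creates local data = 97, shadowing the global.
Step 3: Returns local data = 97. result = 97

The answer is 97.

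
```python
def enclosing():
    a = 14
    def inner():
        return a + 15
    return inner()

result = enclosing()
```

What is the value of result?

Step 1: enclosing() defines a = 14.
Step 2: inner() reads a = 14 from enclosing scope, returns 14 + 15 = 29.
Step 3: result = 29

The answer is 29.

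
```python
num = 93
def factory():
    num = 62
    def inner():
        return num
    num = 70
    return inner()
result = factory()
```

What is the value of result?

Step 1: factory() sets num = 62, then later num = 70.
Step 2: inner() is called after num is reassigned to 70. Closures capture variables by reference, not by value.
Step 3: result = 70

The answer is 70.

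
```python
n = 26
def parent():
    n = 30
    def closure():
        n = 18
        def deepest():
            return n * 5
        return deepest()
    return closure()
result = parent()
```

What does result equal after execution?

Step 1: deepest() looks up n through LEGB: not local, finds n = 18 in enclosing closure().
Step 2: Returns 18 * 5 = 90.
Step 3: result = 90

The answer is 90.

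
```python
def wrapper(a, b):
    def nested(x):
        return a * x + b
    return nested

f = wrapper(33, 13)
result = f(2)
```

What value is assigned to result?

Step 1: wrapper(33, 13) captures a = 33, b = 13.
Step 2: f(2) computes 33 * 2 + 13 = 79.
Step 3: result = 79

The answer is 79.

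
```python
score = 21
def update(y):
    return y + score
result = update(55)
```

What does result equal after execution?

Step 1: score = 21 is defined globally.
Step 2: update(55) uses parameter y = 55 and looks up score from global scope = 21.
Step 3: result = 55 + 21 = 76

The answer is 76.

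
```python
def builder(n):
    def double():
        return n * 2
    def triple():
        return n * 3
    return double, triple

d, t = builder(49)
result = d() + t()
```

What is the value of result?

Step 1: Both closures capture the same n = 49.
Step 2: d() = 49 * 2 = 98, t() = 49 * 3 = 147.
Step 3: result = 98 + 147 = 245

The answer is 245.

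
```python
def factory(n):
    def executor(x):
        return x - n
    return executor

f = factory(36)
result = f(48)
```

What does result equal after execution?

Step 1: factory(36) creates a closure capturing n = 36.
Step 2: f(48) computes 48 - 36 = 12.
Step 3: result = 12

The answer is 12.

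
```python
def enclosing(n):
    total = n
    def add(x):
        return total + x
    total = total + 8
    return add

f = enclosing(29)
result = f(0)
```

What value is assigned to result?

Step 1: enclosing(29) sets total = 29, then total = 29 + 8 = 37.
Step 2: Closures capture by reference, so add sees total = 37.
Step 3: f(0) returns 37 + 0 = 37

The answer is 37.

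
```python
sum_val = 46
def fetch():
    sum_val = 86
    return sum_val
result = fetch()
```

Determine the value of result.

Step 1: Global sum_val = 46.
Step 2: fetch() creates local sum_val = 86, shadowing the global.
Step 3: Returns local sum_val = 86. result = 86

The answer is 86.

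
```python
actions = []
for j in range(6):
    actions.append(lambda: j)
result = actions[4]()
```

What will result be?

Step 1: The loop creates 6 lambdas, all referencing the same variable j.
Step 2: After the loop, j = 5 (final value).
Step 3: actions[4]() looks up j at call time and finds 5. This is the late binding gotcha. result = 5

The answer is 5.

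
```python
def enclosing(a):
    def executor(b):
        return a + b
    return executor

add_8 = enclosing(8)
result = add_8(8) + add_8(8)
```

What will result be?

Step 1: add_8 captures a = 8.
Step 2: add_8(8) = 8 + 8 = 16, called twice.
Step 3: result = 16 + 16 = 32

The answer is 32.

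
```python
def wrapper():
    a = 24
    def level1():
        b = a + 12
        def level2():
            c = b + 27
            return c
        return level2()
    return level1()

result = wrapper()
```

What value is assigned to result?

Step 1: a = 24. b = a + 12 = 36.
Step 2: c = b + 27 = 36 + 27 = 63.
Step 3: result = 63

The answer is 63.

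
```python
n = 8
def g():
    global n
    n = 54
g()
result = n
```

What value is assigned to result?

Step 1: n = 8 globally.
Step 2: g() declares global n and sets it to 54.
Step 3: After g(), global n = 54. result = 54

The answer is 54.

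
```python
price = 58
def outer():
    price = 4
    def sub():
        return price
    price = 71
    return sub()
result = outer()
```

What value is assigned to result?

Step 1: outer() sets price = 4, then later price = 71.
Step 2: sub() is called after price is reassigned to 71. Closures capture variables by reference, not by value.
Step 3: result = 71

The answer is 71.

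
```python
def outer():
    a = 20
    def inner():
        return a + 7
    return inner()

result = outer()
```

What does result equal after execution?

Step 1: outer() defines a = 20.
Step 2: inner() reads a = 20 from enclosing scope, returns 20 + 7 = 27.
Step 3: result = 27

The answer is 27.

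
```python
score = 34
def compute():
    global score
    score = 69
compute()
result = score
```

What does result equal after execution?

Step 1: score = 34 globally.
Step 2: compute() declares global score and sets it to 69.
Step 3: After compute(), global score = 69. result = 69

The answer is 69.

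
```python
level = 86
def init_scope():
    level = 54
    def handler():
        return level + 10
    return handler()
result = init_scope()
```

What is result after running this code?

Step 1: init_scope() shadows global level with level = 54.
Step 2: handler() finds level = 54 in enclosing scope, computes 54 + 10 = 64.
Step 3: result = 64

The answer is 64.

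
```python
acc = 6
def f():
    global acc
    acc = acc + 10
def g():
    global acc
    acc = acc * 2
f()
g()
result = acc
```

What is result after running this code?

Step 1: acc = 6.
Step 2: f() adds 10: acc = 6 + 10 = 16.
Step 3: g() doubles: acc = 16 * 2 = 32.
Step 4: result = 32

The answer is 32.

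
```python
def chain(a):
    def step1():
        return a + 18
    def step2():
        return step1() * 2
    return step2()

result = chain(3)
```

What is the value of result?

Step 1: chain(3) captures a = 3.
Step 2: step2() calls step1() which returns 3 + 18 = 21.
Step 3: step2() returns 21 * 2 = 42

The answer is 42.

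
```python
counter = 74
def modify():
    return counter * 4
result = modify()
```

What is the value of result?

Step 1: counter = 74 is defined globally.
Step 2: modify() looks up counter from global scope = 74, then computes 74 * 4 = 296.
Step 3: result = 296

The answer is 296.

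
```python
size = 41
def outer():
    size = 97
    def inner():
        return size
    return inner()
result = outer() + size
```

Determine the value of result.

Step 1: Global size = 41. outer() shadows with size = 97.
Step 2: inner() returns enclosing size = 97. outer() = 97.
Step 3: result = 97 + global size (41) = 138

The answer is 138.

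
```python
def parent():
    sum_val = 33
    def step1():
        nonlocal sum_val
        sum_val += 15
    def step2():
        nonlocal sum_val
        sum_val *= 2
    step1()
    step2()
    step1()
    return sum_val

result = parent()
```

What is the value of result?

Step 1: sum_val = 33.
Step 2: step1(): sum_val = 33 + 15 = 48.
Step 3: step2(): sum_val = 48 * 2 = 96.
Step 4: step1(): sum_val = 96 + 15 = 111. result = 111

The answer is 111.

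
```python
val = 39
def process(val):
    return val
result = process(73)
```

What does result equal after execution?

Step 1: Global val = 39.
Step 2: process(73) takes parameter val = 73, which shadows the global.
Step 3: result = 73

The answer is 73.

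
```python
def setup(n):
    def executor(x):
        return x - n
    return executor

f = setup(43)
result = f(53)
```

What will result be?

Step 1: setup(43) creates a closure capturing n = 43.
Step 2: f(53) computes 53 - 43 = 10.
Step 3: result = 10

The answer is 10.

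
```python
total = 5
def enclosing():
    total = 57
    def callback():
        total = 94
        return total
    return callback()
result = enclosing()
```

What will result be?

Step 1: Three scopes define total: global (5), enclosing (57), callback (94).
Step 2: callback() has its own local total = 94, which shadows both enclosing and global.
Step 3: result = 94 (local wins in LEGB)

The answer is 94.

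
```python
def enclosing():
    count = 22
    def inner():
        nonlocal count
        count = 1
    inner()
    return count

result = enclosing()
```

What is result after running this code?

Step 1: enclosing() sets count = 22.
Step 2: inner() uses nonlocal to reassign count = 1.
Step 3: result = 1

The answer is 1.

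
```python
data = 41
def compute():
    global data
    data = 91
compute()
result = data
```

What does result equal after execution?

Step 1: data = 41 globally.
Step 2: compute() declares global data and sets it to 91.
Step 3: After compute(), global data = 91. result = 91

The answer is 91.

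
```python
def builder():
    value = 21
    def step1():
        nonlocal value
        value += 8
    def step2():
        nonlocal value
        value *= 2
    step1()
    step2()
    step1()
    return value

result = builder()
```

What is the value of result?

Step 1: value = 21.
Step 2: step1(): value = 21 + 8 = 29.
Step 3: step2(): value = 29 * 2 = 58.
Step 4: step1(): value = 58 + 8 = 66. result = 66

The answer is 66.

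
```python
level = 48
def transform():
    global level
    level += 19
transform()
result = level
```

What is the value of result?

Step 1: level = 48 globally.
Step 2: transform() modifies global level: level += 19 = 67.
Step 3: result = 67

The answer is 67.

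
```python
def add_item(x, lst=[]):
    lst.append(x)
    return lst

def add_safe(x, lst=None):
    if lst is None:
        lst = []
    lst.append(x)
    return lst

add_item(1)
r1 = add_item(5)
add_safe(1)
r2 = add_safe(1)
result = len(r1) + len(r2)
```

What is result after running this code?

Step 1: add_item shares mutable default: after 2 calls, lst = [1, 5], len = 2.
Step 2: add_safe creates fresh list each time: r2 = [1], len = 1.
Step 3: result = 2 + 1 = 3

The answer is 3.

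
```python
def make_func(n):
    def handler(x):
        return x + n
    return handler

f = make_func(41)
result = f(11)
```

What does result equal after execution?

Step 1: make_func(41) creates a closure that captures n = 41.
Step 2: f(11) calls the closure with x = 11, returning 11 + 41 = 52.
Step 3: result = 52

The answer is 52.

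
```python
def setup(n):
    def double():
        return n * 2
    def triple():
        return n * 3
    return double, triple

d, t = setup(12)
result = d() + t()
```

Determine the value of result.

Step 1: Both closures capture the same n = 12.
Step 2: d() = 12 * 2 = 24, t() = 12 * 3 = 36.
Step 3: result = 24 + 36 = 60

The answer is 60.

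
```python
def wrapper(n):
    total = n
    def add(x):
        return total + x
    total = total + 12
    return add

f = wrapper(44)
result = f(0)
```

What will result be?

Step 1: wrapper(44) sets total = 44, then total = 44 + 12 = 56.
Step 2: Closures capture by reference, so add sees total = 56.
Step 3: f(0) returns 56 + 0 = 56

The answer is 56.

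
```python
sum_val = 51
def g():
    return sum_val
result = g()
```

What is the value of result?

Step 1: sum_val = 51 is defined in the global scope.
Step 2: g() looks up sum_val. No local sum_val exists, so Python checks the global scope via LEGB rule and finds sum_val = 51.
Step 3: result = 51

The answer is 51.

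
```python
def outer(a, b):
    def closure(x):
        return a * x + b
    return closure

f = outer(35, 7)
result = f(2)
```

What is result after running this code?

Step 1: outer(35, 7) captures a = 35, b = 7.
Step 2: f(2) computes 35 * 2 + 7 = 77.
Step 3: result = 77

The answer is 77.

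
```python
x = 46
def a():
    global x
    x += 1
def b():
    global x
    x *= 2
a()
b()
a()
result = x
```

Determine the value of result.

Step 1: x = 46.
Step 2: a(): x = 46 + 1 = 47.
Step 3: b(): x = 47 * 2 = 94.
Step 4: a(): x = 94 + 1 = 95

The answer is 95.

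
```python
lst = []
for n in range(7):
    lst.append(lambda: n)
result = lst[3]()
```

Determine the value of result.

Step 1: The loop creates 7 lambdas, all referencing the same variable n.
Step 2: After the loop, n = 6 (final value).
Step 3: lst[3]() looks up n at call time and finds 6. This is the late binding gotcha. result = 6

The answer is 6.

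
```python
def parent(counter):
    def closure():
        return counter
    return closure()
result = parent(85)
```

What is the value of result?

Step 1: parent(85) binds parameter counter = 85.
Step 2: closure() looks up counter in enclosing scope and finds the parameter counter = 85.
Step 3: result = 85

The answer is 85.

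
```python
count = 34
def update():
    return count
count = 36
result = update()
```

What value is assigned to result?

Step 1: count is first set to 34, then reassigned to 36.
Step 2: update() is called after the reassignment, so it looks up the current global count = 36.
Step 3: result = 36

The answer is 36.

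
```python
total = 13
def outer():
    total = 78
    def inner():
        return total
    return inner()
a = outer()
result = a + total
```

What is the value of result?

Step 1: outer() has local total = 78. inner() reads from enclosing.
Step 2: outer() returns 78. Global total = 13 unchanged.
Step 3: result = 78 + 13 = 91

The answer is 91.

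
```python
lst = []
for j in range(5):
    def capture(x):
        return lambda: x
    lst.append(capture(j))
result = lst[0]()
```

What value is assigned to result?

Step 1: capture(j) creates a new scope capturing x = j at call time.
Step 2: lst[0] = capture(0), so its lambda captures x = 0.
Step 3: result = 0 (closure factory fixes late binding)

The answer is 0.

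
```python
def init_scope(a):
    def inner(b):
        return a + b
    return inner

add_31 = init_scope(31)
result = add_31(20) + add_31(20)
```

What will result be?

Step 1: add_31 captures a = 31.
Step 2: add_31(20) = 31 + 20 = 51, called twice.
Step 3: result = 51 + 51 = 102

The answer is 102.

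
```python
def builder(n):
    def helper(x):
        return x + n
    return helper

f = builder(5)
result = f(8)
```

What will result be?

Step 1: builder(5) creates a closure that captures n = 5.
Step 2: f(8) calls the closure with x = 8, returning 8 + 5 = 13.
Step 3: result = 13

The answer is 13.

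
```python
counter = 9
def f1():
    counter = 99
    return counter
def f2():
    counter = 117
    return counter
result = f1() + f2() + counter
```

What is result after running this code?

Step 1: Each function shadows global counter with its own local.
Step 2: f1() returns 99, f2() returns 117.
Step 3: Global counter = 9 is unchanged. result = 99 + 117 + 9 = 225

The answer is 225.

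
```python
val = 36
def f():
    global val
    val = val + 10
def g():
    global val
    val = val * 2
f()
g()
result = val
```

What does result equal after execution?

Step 1: val = 36.
Step 2: f() adds 10: val = 36 + 10 = 46.
Step 3: g() doubles: val = 46 * 2 = 92.
Step 4: result = 92

The answer is 92.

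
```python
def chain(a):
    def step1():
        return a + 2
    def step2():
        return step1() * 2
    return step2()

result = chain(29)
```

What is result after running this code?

Step 1: chain(29) captures a = 29.
Step 2: step2() calls step1() which returns 29 + 2 = 31.
Step 3: step2() returns 31 * 2 = 62

The answer is 62.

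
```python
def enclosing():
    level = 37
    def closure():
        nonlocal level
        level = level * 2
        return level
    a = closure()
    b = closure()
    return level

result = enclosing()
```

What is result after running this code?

Step 1: level starts at 37.
Step 2: First closure(): level = 37 * 2 = 74.
Step 3: Second closure(): level = 74 * 2 = 148.
Step 4: result = 148

The answer is 148.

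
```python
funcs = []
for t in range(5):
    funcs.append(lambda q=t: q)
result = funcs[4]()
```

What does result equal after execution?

Step 1: Default argument q=t captures t's value at each iteration.
Step 2: funcs[4] captured q = 4 when t was 4.
Step 3: result = 4

The answer is 4.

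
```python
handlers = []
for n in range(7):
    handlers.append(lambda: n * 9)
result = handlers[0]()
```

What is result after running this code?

Step 1: All lambdas reference the same variable n (late binding).
Step 2: After the loop, n = 6. Every lambda returns n * 9.
Step 3: handlers[0]() = 6 * 9 = 54

The answer is 54.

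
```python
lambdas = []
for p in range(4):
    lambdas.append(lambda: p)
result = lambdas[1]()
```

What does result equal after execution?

Step 1: The loop creates 4 lambdas, all referencing the same variable p.
Step 2: After the loop, p = 3 (final value).
Step 3: lambdas[1]() looks up p at call time and finds 3. This is the late binding gotcha. result = 3

The answer is 3.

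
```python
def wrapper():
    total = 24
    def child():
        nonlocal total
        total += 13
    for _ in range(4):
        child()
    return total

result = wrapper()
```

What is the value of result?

Step 1: total = 24.
Step 2: child() is called 4 times in a loop, each adding 13 via nonlocal.
Step 3: total = 24 + 13 * 4 = 76

The answer is 76.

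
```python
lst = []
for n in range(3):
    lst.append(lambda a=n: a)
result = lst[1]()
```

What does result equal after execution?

Step 1: Default argument a=n captures n's value at each iteration.
Step 2: lst[1] captured a = 1 when n was 1.
Step 3: result = 1

The answer is 1.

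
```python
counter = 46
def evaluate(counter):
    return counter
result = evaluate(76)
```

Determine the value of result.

Step 1: Global counter = 46.
Step 2: evaluate(76) takes parameter counter = 76, which shadows the global.
Step 3: result = 76

The answer is 76.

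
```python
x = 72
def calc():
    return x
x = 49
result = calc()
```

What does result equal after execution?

Step 1: x is first set to 72, then reassigned to 49.
Step 2: calc() is called after the reassignment, so it looks up the current global x = 49.
Step 3: result = 49

The answer is 49.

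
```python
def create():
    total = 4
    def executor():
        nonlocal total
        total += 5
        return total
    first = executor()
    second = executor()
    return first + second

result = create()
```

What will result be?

Step 1: total starts at 4.
Step 2: First call: total = 4 + 5 = 9, returns 9.
Step 3: Second call: total = 9 + 5 = 14, returns 14.
Step 4: result = 9 + 14 = 23

The answer is 23.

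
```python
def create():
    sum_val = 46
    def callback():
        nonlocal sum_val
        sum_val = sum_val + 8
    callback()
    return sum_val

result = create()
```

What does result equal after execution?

Step 1: create() sets sum_val = 46.
Step 2: callback() uses nonlocal to modify sum_val in create's scope: sum_val = 46 + 8 = 54.
Step 3: create() returns the modified sum_val = 54

The answer is 54.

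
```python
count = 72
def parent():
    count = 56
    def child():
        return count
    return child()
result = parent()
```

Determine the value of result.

Step 1: count = 72 globally, but parent() defines count = 56 locally.
Step 2: child() looks up count. Not in local scope, so checks enclosing scope (parent) and finds count = 56.
Step 3: result = 56

The answer is 56.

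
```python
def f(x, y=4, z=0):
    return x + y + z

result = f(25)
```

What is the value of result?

Step 1: f(25) uses defaults y = 4, z = 0.
Step 2: Returns 25 + 4 + 0 = 29.
Step 3: result = 29

The answer is 29.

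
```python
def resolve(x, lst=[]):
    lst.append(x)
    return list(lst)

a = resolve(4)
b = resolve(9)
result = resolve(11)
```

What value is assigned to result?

Step 1: Default list is shared. list() creates copies for return values.
Step 2: Internal list grows: [4] -> [4, 9] -> [4, 9, 11].
Step 3: result = [4, 9, 11]

The answer is [4, 9, 11].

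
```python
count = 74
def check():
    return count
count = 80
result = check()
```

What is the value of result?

Step 1: count is first set to 74, then reassigned to 80.
Step 2: check() is called after the reassignment, so it looks up the current global count = 80.
Step 3: result = 80

The answer is 80.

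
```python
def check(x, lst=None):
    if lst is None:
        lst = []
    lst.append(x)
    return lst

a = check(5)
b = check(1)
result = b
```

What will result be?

Step 1: None default with guard creates a NEW list each call.
Step 2: a = [5] (fresh list). b = [1] (another fresh list).
Step 3: result = [1] (this is the fix for mutable default)

The answer is [1].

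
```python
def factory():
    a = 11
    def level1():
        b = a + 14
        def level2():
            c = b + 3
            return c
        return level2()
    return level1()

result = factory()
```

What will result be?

Step 1: a = 11. b = a + 14 = 25.
Step 2: c = b + 3 = 25 + 3 = 28.
Step 3: result = 28

The answer is 28.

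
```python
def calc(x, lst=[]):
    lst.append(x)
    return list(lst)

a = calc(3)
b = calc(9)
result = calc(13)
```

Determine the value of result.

Step 1: Default list is shared. list() creates copies for return values.
Step 2: Internal list grows: [3] -> [3, 9] -> [3, 9, 13].
Step 3: result = [3, 9, 13]

The answer is [3, 9, 13].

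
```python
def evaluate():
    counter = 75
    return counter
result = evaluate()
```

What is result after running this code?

Step 1: evaluate() defines counter = 75 in its local scope.
Step 2: return counter finds the local variable counter = 75.
Step 3: result = 75

The answer is 75.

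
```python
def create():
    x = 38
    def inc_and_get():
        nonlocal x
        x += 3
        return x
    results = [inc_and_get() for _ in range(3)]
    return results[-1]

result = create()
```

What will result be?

Step 1: x = 38.
Step 2: Three calls to inc_and_get(), each adding 3.
Step 3: Last value = 38 + 3 * 3 = 47

The answer is 47.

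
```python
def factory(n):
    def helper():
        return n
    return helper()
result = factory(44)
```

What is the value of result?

Step 1: factory(44) binds parameter n = 44.
Step 2: helper() looks up n in enclosing scope and finds the parameter n = 44.
Step 3: result = 44

The answer is 44.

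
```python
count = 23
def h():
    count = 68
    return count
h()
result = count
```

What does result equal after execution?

Step 1: count = 23 globally.
Step 2: h() creates a LOCAL count = 68 (no global keyword!).
Step 3: The global count is unchanged. result = 23

The answer is 23.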